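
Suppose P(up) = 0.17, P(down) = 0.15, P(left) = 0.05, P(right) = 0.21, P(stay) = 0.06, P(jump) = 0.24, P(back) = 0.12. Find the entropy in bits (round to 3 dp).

H = −Σ pᵢ log₂ pᵢ.
−0.17·log₂(0.17) = 0.4346
−0.15·log₂(0.15) = 0.4105
−0.05·log₂(0.05) = 0.2161
−0.21·log₂(0.21) = 0.4728
−0.06·log₂(0.06) = 0.2435
−0.24·log₂(0.24) = 0.4941
−0.12·log₂(0.12) = 0.3671
Sum ≈ 2.6388 → 2.639 bits.

2.639 bits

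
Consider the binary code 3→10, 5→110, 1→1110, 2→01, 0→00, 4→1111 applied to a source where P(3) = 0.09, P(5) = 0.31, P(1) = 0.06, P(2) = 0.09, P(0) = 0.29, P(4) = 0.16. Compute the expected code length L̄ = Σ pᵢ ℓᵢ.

2.75 bits/symbol

L̄ = Σ pᵢ·ℓᵢ = 0.09·2 + 0.31·3 + 0.06·4 + 0.09·2 + 0.29·2 + 0.16·4 = 2.75 bits/symbol.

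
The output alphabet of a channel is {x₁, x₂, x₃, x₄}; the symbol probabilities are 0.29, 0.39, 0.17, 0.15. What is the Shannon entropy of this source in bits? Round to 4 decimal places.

H = −Σ pᵢ log₂ pᵢ.
−0.29·log₂(0.29) = 0.5179
−0.39·log₂(0.39) = 0.5298
−0.17·log₂(0.17) = 0.4346
−0.15·log₂(0.15) = 0.4105
Sum ≈ 1.8928 → 1.8928 bits.

1.8928 bits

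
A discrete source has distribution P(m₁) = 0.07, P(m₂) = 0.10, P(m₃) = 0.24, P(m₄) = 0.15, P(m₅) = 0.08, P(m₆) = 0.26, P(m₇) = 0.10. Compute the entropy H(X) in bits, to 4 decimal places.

2.6344 bits

H = −Σ pᵢ log₂ pᵢ.
−0.07·log₂(0.07) = 0.2686
−0.10·log₂(0.10) = 0.3322
−0.24·log₂(0.24) = 0.4941
−0.15·log₂(0.15) = 0.4105
−0.08·log₂(0.08) = 0.2915
−0.26·log₂(0.26) = 0.5053
−0.10·log₂(0.10) = 0.3322
Sum ≈ 2.6344 → 2.6344 bits.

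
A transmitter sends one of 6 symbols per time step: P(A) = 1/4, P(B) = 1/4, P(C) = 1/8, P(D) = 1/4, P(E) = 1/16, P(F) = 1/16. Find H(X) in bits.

Each probability is a power of 1/2, so log₂(1/p) is an integer.
H = Σ p·log₂(1/p) = 1/4·2 + 1/4·2 + 1/8·3 + 1/4·2 + 1/16·4 + 1/16·4 = 2.375 bits.

2.375 bits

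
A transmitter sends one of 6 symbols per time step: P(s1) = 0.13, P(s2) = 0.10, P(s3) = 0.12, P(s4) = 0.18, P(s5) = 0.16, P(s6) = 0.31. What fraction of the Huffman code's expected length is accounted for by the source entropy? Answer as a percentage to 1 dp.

98.6%

Entropy H = −Σ p log₂ p ≈ 2.4740 bits.
Huffman merges: 1/10+3/25→11/50; 13/100+4/25→29/100; 9/50+11/50→2/5; 29/100+31/100→3/5; 2/5+3/5→1. L = 251/100 ≈ 2.5100.
Efficiency = H/L = 2.4740/2.5100 = 98.6%.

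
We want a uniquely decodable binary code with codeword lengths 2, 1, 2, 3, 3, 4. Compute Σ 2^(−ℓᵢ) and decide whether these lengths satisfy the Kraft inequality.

1.3125; no

With common denominator 2^4 = 16: Σ 2^(−ℓᵢ) = 4/16 + 8/16 + 4/16 + 2/16 + 2/16 + 1/16 = 21/16 = 1.3125.
Kraft's inequality requires Σ ≤ 1; here Σ = 1.3125 > 1, so no such prefix code exists.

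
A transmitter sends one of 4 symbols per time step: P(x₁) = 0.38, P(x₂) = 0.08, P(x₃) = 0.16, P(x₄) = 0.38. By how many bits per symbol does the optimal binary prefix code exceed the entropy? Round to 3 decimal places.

Entropy H = −Σ p log₂ p ≈ 1.7754 bits.
Huffman merges: 2/25+4/25→6/25; 6/25+19/50→31/50; 19/50+31/50→1. L = 93/50 ≈ 1.8600.
L − H = 1.8600 − 1.7754 = 0.085 bits.

0.085 bits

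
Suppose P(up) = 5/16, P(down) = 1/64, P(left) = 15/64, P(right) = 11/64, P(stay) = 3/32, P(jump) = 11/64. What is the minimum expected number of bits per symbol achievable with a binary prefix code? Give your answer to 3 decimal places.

Repeatedly combine the two least-probable nodes; the expected code length is the sum of the merged weights.
merge 1/64 + 3/32 → 7/64
merge 7/64 + 11/64 → 9/32
merge 11/64 + 15/64 → 13/32
merge 9/32 + 5/16 → 19/32
merge 13/32 + 19/32 → 1
L = 7/64 + 9/32 + 13/32 + 19/32 + 1 = 153/64 ≈ 2.391 bits/symbol.

2.391 bits/symbol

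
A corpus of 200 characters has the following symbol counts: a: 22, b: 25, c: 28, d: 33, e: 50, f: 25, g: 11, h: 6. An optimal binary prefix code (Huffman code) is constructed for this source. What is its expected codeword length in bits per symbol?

Probabilities are the counts divided by 200.
Repeatedly combine the two least-probable nodes; the expected code length is the sum of the merged weights.
merge 3/100 + 11/200 → 17/200
merge 17/200 + 11/100 → 39/200
merge 1/8 + 1/8 → 1/4
merge 7/50 + 33/200 → 61/200
merge 39/200 + 1/4 → 89/200
merge 1/4 + 61/200 → 111/200
merge 89/200 + 111/200 → 1
L = 17/200 + 39/200 + 1/4 + 61/200 + 89/200 + 111/200 + 1 = 567/200 = 2.835 bits/symbol.

2.835 bits/symbol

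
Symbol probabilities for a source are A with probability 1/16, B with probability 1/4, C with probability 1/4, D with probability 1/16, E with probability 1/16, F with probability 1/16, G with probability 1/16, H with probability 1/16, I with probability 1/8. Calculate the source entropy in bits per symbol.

Each probability is a power of 1/2, so log₂(1/p) is an integer.
H = Σ p·log₂(1/p) = 1/16·4 + 1/4·2 + 1/4·2 + 1/16·4 + 1/16·4 + 1/16·4 + 1/16·4 + 1/16·4 + 1/8·3 = 2.875 bits.

2.875 bits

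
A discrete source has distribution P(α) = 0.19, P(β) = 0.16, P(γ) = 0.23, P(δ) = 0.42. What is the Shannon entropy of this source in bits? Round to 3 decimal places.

H = −Σ pᵢ log₂ pᵢ.
−0.19·log₂(0.19) = 0.4552
−0.16·log₂(0.16) = 0.4230
−0.23·log₂(0.23) = 0.4877
−0.42·log₂(0.42) = 0.5256
Sum ≈ 1.8916 → 1.892 bits.

1.892 bits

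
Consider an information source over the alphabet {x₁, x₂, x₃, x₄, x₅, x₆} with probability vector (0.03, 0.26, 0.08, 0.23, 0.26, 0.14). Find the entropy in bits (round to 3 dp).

H = −Σ pᵢ log₂ pᵢ.
−0.03·log₂(0.03) = 0.1518
−0.26·log₂(0.26) = 0.5053
−0.08·log₂(0.08) = 0.2915
−0.23·log₂(0.23) = 0.4877
−0.26·log₂(0.26) = 0.5053
−0.14·log₂(0.14) = 0.3971
Sum ≈ 2.3386 → 2.339 bits.

2.339 bits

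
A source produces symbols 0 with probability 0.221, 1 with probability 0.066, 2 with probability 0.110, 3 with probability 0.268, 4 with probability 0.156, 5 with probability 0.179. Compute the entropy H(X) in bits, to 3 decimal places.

H = −Σ pᵢ log₂ pᵢ.
−0.221·log₂(0.221) = 0.4813
−0.066·log₂(0.066) = 0.2588
−0.110·log₂(0.110) = 0.3503
−0.268·log₂(0.268) = 0.5091
−0.156·log₂(0.156) = 0.4181
−0.179·log₂(0.179) = 0.4443
Sum ≈ 2.4619 → 2.462 bits.

2.462 bits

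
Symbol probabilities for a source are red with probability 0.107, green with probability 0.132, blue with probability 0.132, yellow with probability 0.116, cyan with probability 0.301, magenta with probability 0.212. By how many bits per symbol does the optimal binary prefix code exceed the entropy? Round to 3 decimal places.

0.014 bits

Entropy H = −Σ p log₂ p ≈ 2.4726 bits.
Huffman merges: 107/1000+29/250→223/1000; 33/250+33/250→33/125; 53/250+223/1000→87/200; 33/125+301/1000→113/200; 87/200+113/200→1. L = 2487/1000 ≈ 2.4870.
L − H = 2.4870 − 2.4726 = 0.014 bits.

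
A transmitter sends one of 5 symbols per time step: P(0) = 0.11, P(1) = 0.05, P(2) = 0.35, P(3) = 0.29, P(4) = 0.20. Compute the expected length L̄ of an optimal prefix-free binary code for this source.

2.16 bits/symbol

Repeatedly combine the two least-probable nodes; the expected code length is the sum of the merged weights.
merge 1/20 + 11/100 → 4/25
merge 4/25 + 1/5 → 9/25
merge 29/100 + 7/20 → 16/25
merge 9/25 + 16/25 → 1
L = 4/25 + 9/25 + 16/25 + 1 = 54/25 = 2.16 bits/symbol.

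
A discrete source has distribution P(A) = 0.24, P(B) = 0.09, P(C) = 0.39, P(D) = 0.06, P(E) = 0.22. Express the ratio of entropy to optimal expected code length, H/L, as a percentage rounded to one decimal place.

96.7%

Entropy H = −Σ p log₂ p ≈ 2.0607 bits.
Huffman merges: 3/50+9/100→3/20; 3/20+11/50→37/100; 6/25+37/100→61/100; 39/100+61/100→1. L = 213/100 ≈ 2.1300.
Efficiency = H/L = 2.0607/2.1300 = 96.7%.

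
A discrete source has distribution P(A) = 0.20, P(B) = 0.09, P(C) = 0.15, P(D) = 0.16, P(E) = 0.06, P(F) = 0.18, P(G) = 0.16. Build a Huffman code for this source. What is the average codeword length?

Repeatedly combine the two least-probable nodes; the expected code length is the sum of the merged weights.
merge 3/50 + 9/100 → 3/20
merge 3/20 + 3/20 → 3/10
merge 4/25 + 4/25 → 8/25
merge 9/50 + 1/5 → 19/50
merge 3/10 + 8/25 → 31/50
merge 19/50 + 31/50 → 1
L = 3/20 + 3/10 + 8/25 + 19/50 + 31/50 + 1 = 277/100 = 2.77 bits/symbol.

2.77 bits/symbol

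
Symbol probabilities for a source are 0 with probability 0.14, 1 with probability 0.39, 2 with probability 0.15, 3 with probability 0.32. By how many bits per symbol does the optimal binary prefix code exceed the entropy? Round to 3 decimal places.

0.037 bits

Entropy H = −Σ p log₂ p ≈ 1.8635 bits.
Huffman merges: 7/50+3/20→29/100; 29/100+8/25→61/100; 39/100+61/100→1. L = 19/10 ≈ 1.9000.
L − H = 1.9000 − 1.8635 = 0.037 bits.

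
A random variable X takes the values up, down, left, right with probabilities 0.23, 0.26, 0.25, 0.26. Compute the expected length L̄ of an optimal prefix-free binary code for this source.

Repeatedly combine the two least-probable nodes; the expected code length is the sum of the merged weights.
merge 23/100 + 1/4 → 12/25
merge 13/50 + 13/50 → 13/25
merge 12/25 + 13/25 → 1
L = 12/25 + 13/25 + 1 = 2 bits/symbol.

2 bits/symbol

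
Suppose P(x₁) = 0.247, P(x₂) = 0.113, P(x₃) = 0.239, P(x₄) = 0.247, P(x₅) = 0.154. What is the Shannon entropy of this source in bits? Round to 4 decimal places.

2.2612 bits

H = −Σ pᵢ log₂ pᵢ.
−0.247·log₂(0.247) = 0.4983
−0.113·log₂(0.113) = 0.3555
−0.239·log₂(0.239) = 0.4935
−0.247·log₂(0.247) = 0.4983
−0.154·log₂(0.154) = 0.4156
Sum ≈ 2.2612 → 2.2612 bits.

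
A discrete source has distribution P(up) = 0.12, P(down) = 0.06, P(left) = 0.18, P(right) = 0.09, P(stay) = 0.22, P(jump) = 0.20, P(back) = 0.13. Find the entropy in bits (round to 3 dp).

H = −Σ pᵢ log₂ pᵢ.
−0.12·log₂(0.12) = 0.3671
−0.06·log₂(0.06) = 0.2435
−0.18·log₂(0.18) = 0.4453
−0.09·log₂(0.09) = 0.3127
−0.22·log₂(0.22) = 0.4806
−0.20·log₂(0.20) = 0.4644
−0.13·log₂(0.13) = 0.3826
Sum ≈ 2.6962 → 2.696 bits.

2.696 bits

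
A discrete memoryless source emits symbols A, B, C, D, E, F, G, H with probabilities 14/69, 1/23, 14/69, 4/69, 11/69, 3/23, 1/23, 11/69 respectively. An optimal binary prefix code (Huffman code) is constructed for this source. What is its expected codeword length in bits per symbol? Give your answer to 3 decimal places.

2.826 bits/symbol

Repeatedly combine the two least-probable nodes; the expected code length is the sum of the merged weights.
merge 1/23 + 1/23 → 2/23
merge 4/69 + 2/23 → 10/69
merge 3/23 + 10/69 → 19/69
merge 11/69 + 11/69 → 22/69
merge 14/69 + 14/69 → 28/69
merge 19/69 + 22/69 → 41/69
merge 28/69 + 41/69 → 1
L = 2/23 + 10/69 + 19/69 + 22/69 + 28/69 + 41/69 + 1 = 65/23 ≈ 2.826 bits/symbol.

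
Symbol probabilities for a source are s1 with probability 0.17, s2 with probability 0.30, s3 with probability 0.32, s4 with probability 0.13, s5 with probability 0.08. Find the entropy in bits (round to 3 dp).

H = −Σ pᵢ log₂ pᵢ.
−0.17·log₂(0.17) = 0.4346
−0.30·log₂(0.30) = 0.5211
−0.32·log₂(0.32) = 0.5260
−0.13·log₂(0.13) = 0.3826
−0.08·log₂(0.08) = 0.2915
Sum ≈ 2.1559 → 2.156 bits.

2.156 bits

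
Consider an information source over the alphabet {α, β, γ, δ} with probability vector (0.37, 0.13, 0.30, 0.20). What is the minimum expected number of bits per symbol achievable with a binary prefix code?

Repeatedly combine the two least-probable nodes; the expected code length is the sum of the merged weights.
merge 13/100 + 1/5 → 33/100
merge 3/10 + 33/100 → 63/100
merge 37/100 + 63/100 → 1
L = 33/100 + 63/100 + 1 = 49/25 = 1.96 bits/symbol.

1.96 bits/symbol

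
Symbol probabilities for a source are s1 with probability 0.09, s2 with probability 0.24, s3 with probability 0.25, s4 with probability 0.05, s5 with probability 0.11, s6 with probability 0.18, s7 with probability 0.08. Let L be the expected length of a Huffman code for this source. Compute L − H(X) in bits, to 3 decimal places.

0.030 bits

Entropy H = −Σ p log₂ p ≈ 2.6100 bits.
Huffman merges: 1/20+2/25→13/100; 9/100+11/100→1/5; 13/100+9/50→31/100; 1/5+6/25→11/25; 1/4+31/100→14/25; 11/25+14/25→1. L = 66/25 ≈ 2.6400.
L − H = 2.6400 − 2.6100 = 0.030 bits.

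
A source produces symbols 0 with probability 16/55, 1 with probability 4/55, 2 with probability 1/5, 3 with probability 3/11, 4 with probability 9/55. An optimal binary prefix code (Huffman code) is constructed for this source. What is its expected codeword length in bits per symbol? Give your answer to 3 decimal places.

2.236 bits/symbol

Repeatedly combine the two least-probable nodes; the expected code length is the sum of the merged weights.
merge 4/55 + 9/55 → 13/55
merge 1/5 + 13/55 → 24/55
merge 3/11 + 16/55 → 31/55
merge 24/55 + 31/55 → 1
L = 13/55 + 24/55 + 31/55 + 1 = 123/55 ≈ 2.236 bits/symbol.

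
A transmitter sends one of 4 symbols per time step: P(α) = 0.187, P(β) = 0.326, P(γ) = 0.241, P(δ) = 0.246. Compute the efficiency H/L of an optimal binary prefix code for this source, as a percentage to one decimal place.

Entropy H = −Σ p log₂ p ≈ 1.9720 bits.
Huffman merges: 187/1000+241/1000→107/250; 123/500+163/500→143/250; 107/250+143/250→1. L = 2 ≈ 2.0000.
Efficiency = H/L = 1.9720/2.0000 = 98.6%.

98.6%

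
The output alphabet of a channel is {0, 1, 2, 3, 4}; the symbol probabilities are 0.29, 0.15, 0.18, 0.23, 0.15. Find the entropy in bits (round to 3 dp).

2.272 bits

H = −Σ pᵢ log₂ pᵢ.
−0.29·log₂(0.29) = 0.5179
−0.15·log₂(0.15) = 0.4105
−0.18·log₂(0.18) = 0.4453
−0.23·log₂(0.23) = 0.4877
−0.15·log₂(0.15) = 0.4105
Sum ≈ 2.2720 → 2.272 bits.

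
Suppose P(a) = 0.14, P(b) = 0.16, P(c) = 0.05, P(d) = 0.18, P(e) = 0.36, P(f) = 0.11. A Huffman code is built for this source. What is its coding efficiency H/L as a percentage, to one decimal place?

96.8%

Entropy H = −Σ p log₂ p ≈ 2.3624 bits.
Huffman merges: 1/20+11/100→4/25; 7/50+4/25→3/10; 4/25+9/50→17/50; 3/10+17/50→16/25; 9/25+16/25→1. L = 61/25 ≈ 2.4400.
Efficiency = H/L = 2.3624/2.4400 = 96.8%.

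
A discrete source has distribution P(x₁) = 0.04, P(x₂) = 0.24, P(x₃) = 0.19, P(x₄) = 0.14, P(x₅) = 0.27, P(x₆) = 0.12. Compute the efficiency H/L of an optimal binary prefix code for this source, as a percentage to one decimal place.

Entropy H = −Σ p log₂ p ≈ 2.4093 bits.
Huffman merges: 1/25+3/25→4/25; 7/50+4/25→3/10; 19/100+6/25→43/100; 27/100+3/10→57/100; 43/100+57/100→1. L = 123/50 ≈ 2.4600.
Efficiency = H/L = 2.4093/2.4600 = 97.9%.

97.9%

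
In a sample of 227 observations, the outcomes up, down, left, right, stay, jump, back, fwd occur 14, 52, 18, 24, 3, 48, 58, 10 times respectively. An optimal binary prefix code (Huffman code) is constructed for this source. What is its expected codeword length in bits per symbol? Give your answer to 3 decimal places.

Probabilities are the counts divided by 227.
Repeatedly combine the two least-probable nodes; the expected code length is the sum of the merged weights.
merge 3/227 + 10/227 → 13/227
merge 13/227 + 14/227 → 27/227
merge 18/227 + 24/227 → 42/227
merge 27/227 + 42/227 → 69/227
merge 48/227 + 52/227 → 100/227
merge 58/227 + 69/227 → 127/227
merge 100/227 + 127/227 → 1
L = 13/227 + 27/227 + 42/227 + 69/227 + 100/227 + 127/227 + 1 = 605/227 ≈ 2.665 bits/symbol.

2.665 bits/symbol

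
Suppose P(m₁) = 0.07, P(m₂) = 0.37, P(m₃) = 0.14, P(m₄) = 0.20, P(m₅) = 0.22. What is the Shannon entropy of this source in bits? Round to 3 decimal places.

2.141 bits

H = −Σ pᵢ log₂ pᵢ.
−0.07·log₂(0.07) = 0.2686
−0.37·log₂(0.37) = 0.5307
−0.14·log₂(0.14) = 0.3971
−0.20·log₂(0.20) = 0.4644
−0.22·log₂(0.22) = 0.4806
Sum ≈ 2.1414 → 2.141 bits.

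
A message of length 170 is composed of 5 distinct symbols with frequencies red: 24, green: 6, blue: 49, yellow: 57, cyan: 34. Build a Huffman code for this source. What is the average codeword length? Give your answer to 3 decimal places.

Probabilities are the counts divided by 170.
Repeatedly combine the two least-probable nodes; the expected code length is the sum of the merged weights.
merge 3/85 + 12/85 → 3/17
merge 3/17 + 1/5 → 32/85
merge 49/170 + 57/170 → 53/85
merge 32/85 + 53/85 → 1
L = 3/17 + 32/85 + 53/85 + 1 = 37/17 ≈ 2.176 bits/symbol.

2.176 bits/symbol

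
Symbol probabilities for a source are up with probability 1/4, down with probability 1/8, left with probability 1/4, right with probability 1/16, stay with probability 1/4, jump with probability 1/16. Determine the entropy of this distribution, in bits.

2.375 bits

Each probability is a power of 1/2, so log₂(1/p) is an integer.
H = Σ p·log₂(1/p) = 1/4·2 + 1/8·3 + 1/4·2 + 1/16·4 + 1/4·2 + 1/16·4 = 2.375 bits.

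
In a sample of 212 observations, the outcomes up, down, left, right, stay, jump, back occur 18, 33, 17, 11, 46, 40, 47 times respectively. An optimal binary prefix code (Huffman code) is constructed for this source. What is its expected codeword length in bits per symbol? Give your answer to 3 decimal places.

Probabilities are the counts divided by 212.
Repeatedly combine the two least-probable nodes; the expected code length is the sum of the merged weights.
merge 11/212 + 17/212 → 7/53
merge 9/106 + 7/53 → 23/106
merge 33/212 + 10/53 → 73/212
merge 23/106 + 23/106 → 23/53
merge 47/212 + 73/212 → 30/53
merge 23/53 + 30/53 → 1
L = 7/53 + 23/106 + 73/212 + 23/53 + 30/53 + 1 = 571/212 ≈ 2.693 bits/symbol.

2.693 bits/symbol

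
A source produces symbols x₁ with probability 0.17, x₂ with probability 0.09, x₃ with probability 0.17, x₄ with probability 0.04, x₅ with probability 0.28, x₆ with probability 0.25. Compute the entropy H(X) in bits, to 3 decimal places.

H = −Σ pᵢ log₂ pᵢ.
−0.17·log₂(0.17) = 0.4346
−0.09·log₂(0.09) = 0.3127
−0.17·log₂(0.17) = 0.4346
−0.04·log₂(0.04) = 0.1858
−0.28·log₂(0.28) = 0.5142
−0.25·log₂(0.25) = 0.5000
Sum ≈ 2.3818 → 2.382 bits.

2.382 bits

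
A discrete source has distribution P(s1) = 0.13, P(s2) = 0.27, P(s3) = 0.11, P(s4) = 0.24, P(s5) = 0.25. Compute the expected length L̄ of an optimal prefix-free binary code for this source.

2.24 bits/symbol

Repeatedly combine the two least-probable nodes; the expected code length is the sum of the merged weights.
merge 11/100 + 13/100 → 6/25
merge 6/25 + 6/25 → 12/25
merge 1/4 + 27/100 → 13/25
merge 12/25 + 13/25 → 1
L = 6/25 + 12/25 + 13/25 + 1 = 56/25 = 2.24 bits/symbol.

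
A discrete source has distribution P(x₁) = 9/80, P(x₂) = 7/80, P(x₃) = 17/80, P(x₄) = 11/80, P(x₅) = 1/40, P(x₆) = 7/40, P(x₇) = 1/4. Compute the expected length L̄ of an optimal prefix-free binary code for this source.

Repeatedly combine the two least-probable nodes; the expected code length is the sum of the merged weights.
merge 1/40 + 7/80 → 9/80
merge 9/80 + 9/80 → 9/40
merge 11/80 + 7/40 → 5/16
merge 17/80 + 9/40 → 7/16
merge 1/4 + 5/16 → 9/16
merge 7/16 + 9/16 → 1
L = 9/80 + 9/40 + 5/16 + 7/16 + 9/16 + 1 = 53/20 = 2.65 bits/symbol.

2.65 bits/symbol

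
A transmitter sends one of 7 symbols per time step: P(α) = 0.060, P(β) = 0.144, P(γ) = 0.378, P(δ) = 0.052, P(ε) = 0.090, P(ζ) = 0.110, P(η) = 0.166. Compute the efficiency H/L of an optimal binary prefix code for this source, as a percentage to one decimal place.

97.5%

Entropy H = −Σ p log₂ p ≈ 2.4915 bits.
Huffman merges: 13/250+3/50→14/125; 9/100+11/100→1/5; 14/125+18/125→32/125; 83/500+1/5→183/500; 32/125+183/500→311/500; 189/500+311/500→1. L = 639/250 ≈ 2.5560.
Efficiency = H/L = 2.4915/2.5560 = 97.5%.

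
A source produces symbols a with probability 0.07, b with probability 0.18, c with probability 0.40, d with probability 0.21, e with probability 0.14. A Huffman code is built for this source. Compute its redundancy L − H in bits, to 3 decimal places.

0.087 bits

Entropy H = −Σ p log₂ p ≈ 2.1126 bits.
Huffman merges: 7/100+7/50→21/100; 9/50+21/100→39/100; 21/100+39/100→3/5; 2/5+3/5→1. L = 11/5 ≈ 2.2000.
L − H = 2.2000 − 2.1126 = 0.087 bits.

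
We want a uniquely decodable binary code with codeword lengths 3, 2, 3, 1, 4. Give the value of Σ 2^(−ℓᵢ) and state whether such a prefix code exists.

1.0625; no

With common denominator 2^4 = 16: Σ 2^(−ℓᵢ) = 2/16 + 4/16 + 2/16 + 8/16 + 1/16 = 17/16 = 1.0625.
Kraft's inequality requires Σ ≤ 1; here Σ = 1.0625 > 1, so no such prefix code exists.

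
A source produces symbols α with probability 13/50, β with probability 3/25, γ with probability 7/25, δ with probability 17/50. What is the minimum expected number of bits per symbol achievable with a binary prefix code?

Repeatedly combine the two least-probable nodes; the expected code length is the sum of the merged weights.
merge 3/25 + 13/50 → 19/50
merge 7/25 + 17/50 → 31/50
merge 19/50 + 31/50 → 1
L = 19/50 + 31/50 + 1 = 2 bits/symbol.

2 bits/symbol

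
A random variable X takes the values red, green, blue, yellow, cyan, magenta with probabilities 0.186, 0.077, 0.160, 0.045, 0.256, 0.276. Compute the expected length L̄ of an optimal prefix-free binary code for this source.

Repeatedly combine the two least-probable nodes; the expected code length is the sum of the merged weights.
merge 9/200 + 77/1000 → 61/500
merge 61/500 + 4/25 → 141/500
merge 93/500 + 32/125 → 221/500
merge 69/250 + 141/500 → 279/500
merge 221/500 + 279/500 → 1
L = 61/500 + 141/500 + 221/500 + 279/500 + 1 = 601/250 = 2.404 bits/symbol.

2.404 bits/symbol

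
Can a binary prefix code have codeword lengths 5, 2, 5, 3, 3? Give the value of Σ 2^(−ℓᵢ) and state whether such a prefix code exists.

0.5625; yes

With common denominator 2^5 = 32: Σ 2^(−ℓᵢ) = 1/32 + 8/32 + 1/32 + 4/32 + 4/32 = 18/32 = 0.5625.
Kraft's inequality requires Σ ≤ 1; here Σ = 0.5625 ≤ 1, so such a prefix code exists.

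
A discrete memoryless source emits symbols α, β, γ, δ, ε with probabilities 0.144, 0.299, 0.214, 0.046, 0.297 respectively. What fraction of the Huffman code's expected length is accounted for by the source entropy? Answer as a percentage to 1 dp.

Entropy H = −Σ p log₂ p ≈ 2.1239 bits.
Huffman merges: 23/500+18/125→19/100; 19/100+107/500→101/250; 297/1000+299/1000→149/250; 101/250+149/250→1. L = 219/100 ≈ 2.1900.
Efficiency = H/L = 2.1239/2.1900 = 97.0%.

97.0%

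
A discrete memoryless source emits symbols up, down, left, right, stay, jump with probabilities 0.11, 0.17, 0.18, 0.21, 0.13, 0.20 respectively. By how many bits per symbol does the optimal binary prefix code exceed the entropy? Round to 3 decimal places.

0.040 bits

Entropy H = −Σ p log₂ p ≈ 2.5500 bits.
Huffman merges: 11/100+13/100→6/25; 17/100+9/50→7/20; 1/5+21/100→41/100; 6/25+7/20→59/100; 41/100+59/100→1. L = 259/100 ≈ 2.5900.
L − H = 2.5900 − 2.5500 = 0.040 bits.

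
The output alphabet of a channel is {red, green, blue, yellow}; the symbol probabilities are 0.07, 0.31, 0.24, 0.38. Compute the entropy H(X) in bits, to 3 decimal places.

1.817 bits

H = −Σ pᵢ log₂ pᵢ.
−0.07·log₂(0.07) = 0.2686
−0.31·log₂(0.31) = 0.5238
−0.24·log₂(0.24) = 0.4941
−0.38·log₂(0.38) = 0.5305
Sum ≈ 1.8169 → 1.817 bits.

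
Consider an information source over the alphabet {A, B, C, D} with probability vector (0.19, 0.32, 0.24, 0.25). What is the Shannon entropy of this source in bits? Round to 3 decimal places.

H = −Σ pᵢ log₂ pᵢ.
−0.19·log₂(0.19) = 0.4552
−0.32·log₂(0.32) = 0.5260
−0.24·log₂(0.24) = 0.4941
−0.25·log₂(0.25) = 0.5000
Sum ≈ 1.9754 → 1.975 bits.

1.975 bits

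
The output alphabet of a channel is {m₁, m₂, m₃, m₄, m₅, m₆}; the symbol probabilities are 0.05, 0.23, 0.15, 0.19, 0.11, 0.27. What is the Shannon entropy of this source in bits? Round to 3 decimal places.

2.430 bits

H = −Σ pᵢ log₂ pᵢ.
−0.05·log₂(0.05) = 0.2161
−0.23·log₂(0.23) = 0.4877
−0.15·log₂(0.15) = 0.4105
−0.19·log₂(0.19) = 0.4552
−0.11·log₂(0.11) = 0.3503
−0.27·log₂(0.27) = 0.5100
Sum ≈ 2.4298 → 2.430 bits.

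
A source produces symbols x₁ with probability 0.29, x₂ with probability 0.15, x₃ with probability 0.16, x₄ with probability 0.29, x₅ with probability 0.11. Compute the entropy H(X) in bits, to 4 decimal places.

2.2197 bits

H = −Σ pᵢ log₂ pᵢ.
−0.29·log₂(0.29) = 0.5179
−0.15·log₂(0.15) = 0.4105
−0.16·log₂(0.16) = 0.4230
−0.29·log₂(0.29) = 0.5179
−0.11·log₂(0.11) = 0.3503
Sum ≈ 2.2197 → 2.2197 bits.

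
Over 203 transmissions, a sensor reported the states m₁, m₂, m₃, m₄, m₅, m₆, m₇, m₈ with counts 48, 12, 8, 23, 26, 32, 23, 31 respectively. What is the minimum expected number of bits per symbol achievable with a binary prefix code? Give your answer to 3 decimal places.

2.862 bits/symbol

Probabilities are the counts divided by 203.
Repeatedly combine the two least-probable nodes; the expected code length is the sum of the merged weights.
merge 8/203 + 12/203 → 20/203
merge 20/203 + 23/203 → 43/203
merge 23/203 + 26/203 → 7/29
merge 31/203 + 32/203 → 9/29
merge 43/203 + 48/203 → 13/29
merge 7/29 + 9/29 → 16/29
merge 13/29 + 16/29 → 1
L = 20/203 + 43/203 + 7/29 + 9/29 + 13/29 + 16/29 + 1 = 83/29 ≈ 2.862 bits/symbol.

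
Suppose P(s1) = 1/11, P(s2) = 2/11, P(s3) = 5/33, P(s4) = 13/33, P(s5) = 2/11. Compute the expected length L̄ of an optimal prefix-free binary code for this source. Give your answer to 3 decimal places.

2.212 bits/symbol

Repeatedly combine the two least-probable nodes; the expected code length is the sum of the merged weights.
merge 1/11 + 5/33 → 8/33
merge 2/11 + 2/11 → 4/11
merge 8/33 + 4/11 → 20/33
merge 13/33 + 20/33 → 1
L = 8/33 + 4/11 + 20/33 + 1 = 73/33 ≈ 2.212 bits/symbol.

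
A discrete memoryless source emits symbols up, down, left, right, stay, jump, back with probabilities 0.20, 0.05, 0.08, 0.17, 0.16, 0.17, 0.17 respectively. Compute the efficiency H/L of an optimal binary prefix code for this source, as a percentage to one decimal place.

Entropy H = −Σ p log₂ p ≈ 2.6988 bits.
Huffman merges: 1/20+2/25→13/100; 13/100+4/25→29/100; 17/100+17/100→17/50; 17/100+1/5→37/100; 29/100+17/50→63/100; 37/100+63/100→1. L = 69/25 ≈ 2.7600.
Efficiency = H/L = 2.6988/2.7600 = 97.8%.

97.8%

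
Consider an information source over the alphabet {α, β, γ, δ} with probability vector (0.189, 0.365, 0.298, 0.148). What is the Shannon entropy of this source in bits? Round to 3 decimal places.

H = −Σ pᵢ log₂ pᵢ.
−0.189·log₂(0.189) = 0.4543
−0.365·log₂(0.365) = 0.5307
−0.298·log₂(0.298) = 0.5205
−0.148·log₂(0.148) = 0.4079
Sum ≈ 1.9134 → 1.913 bits.

1.913 bits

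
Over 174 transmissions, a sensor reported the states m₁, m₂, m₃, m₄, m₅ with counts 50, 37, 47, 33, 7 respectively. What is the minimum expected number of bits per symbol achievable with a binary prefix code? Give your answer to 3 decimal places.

Probabilities are the counts divided by 174.
Repeatedly combine the two least-probable nodes; the expected code length is the sum of the merged weights.
merge 7/174 + 11/58 → 20/87
merge 37/174 + 20/87 → 77/174
merge 47/174 + 25/87 → 97/174
merge 77/174 + 97/174 → 1
L = 20/87 + 77/174 + 97/174 + 1 = 194/87 ≈ 2.230 bits/symbol.

2.230 bits/symbol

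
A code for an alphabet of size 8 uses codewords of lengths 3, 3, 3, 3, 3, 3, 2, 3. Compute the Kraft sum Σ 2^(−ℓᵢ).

1.125

With common denominator 2^3 = 8: Σ 2^(−ℓᵢ) = 1/8 + 1/8 + 1/8 + 1/8 + 1/8 + 1/8 + 2/8 + 1/8 = 9/8 = 1.125.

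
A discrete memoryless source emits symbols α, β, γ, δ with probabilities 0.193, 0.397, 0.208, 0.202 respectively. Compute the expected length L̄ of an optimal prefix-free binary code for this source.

Repeatedly combine the two least-probable nodes; the expected code length is the sum of the merged weights.
merge 193/1000 + 101/500 → 79/200
merge 26/125 + 79/200 → 603/1000
merge 397/1000 + 603/1000 → 1
L = 79/200 + 603/1000 + 1 = 999/500 = 1.998 bits/symbol.

1.998 bits/symbol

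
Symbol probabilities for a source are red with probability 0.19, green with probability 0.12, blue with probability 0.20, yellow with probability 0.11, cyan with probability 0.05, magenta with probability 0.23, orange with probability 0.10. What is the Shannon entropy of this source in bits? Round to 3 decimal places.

H = −Σ pᵢ log₂ pᵢ.
−0.19·log₂(0.19) = 0.4552
−0.12·log₂(0.12) = 0.3671
−0.20·log₂(0.20) = 0.4644
−0.11·log₂(0.11) = 0.3503
−0.05·log₂(0.05) = 0.2161
−0.23·log₂(0.23) = 0.4877
−0.10·log₂(0.10) = 0.3322
Sum ≈ 2.6729 → 2.673 bits.

2.673 bits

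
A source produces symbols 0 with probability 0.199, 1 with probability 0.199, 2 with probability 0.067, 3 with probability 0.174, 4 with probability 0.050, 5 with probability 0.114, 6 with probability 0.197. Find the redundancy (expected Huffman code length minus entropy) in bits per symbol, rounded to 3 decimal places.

0.057 bits

Entropy H = −Σ p log₂ p ≈ 2.6622 bits.
Huffman merges: 1/20+67/1000→117/1000; 57/500+117/1000→231/1000; 87/500+197/1000→371/1000; 199/1000+199/1000→199/500; 231/1000+371/1000→301/500; 199/500+301/500→1. L = 2719/1000 ≈ 2.7190.
L − H = 2.7190 − 2.6622 = 0.057 bits.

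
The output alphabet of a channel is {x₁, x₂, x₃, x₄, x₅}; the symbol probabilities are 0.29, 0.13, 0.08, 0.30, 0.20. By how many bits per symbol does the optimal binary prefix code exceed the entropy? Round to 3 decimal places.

Entropy H = −Σ p log₂ p ≈ 2.1775 bits.
Huffman merges: 2/25+13/100→21/100; 1/5+21/100→41/100; 29/100+3/10→59/100; 41/100+59/100→1. L = 221/100 ≈ 2.2100.
L − H = 2.2100 − 2.1775 = 0.032 bits.

0.032 bits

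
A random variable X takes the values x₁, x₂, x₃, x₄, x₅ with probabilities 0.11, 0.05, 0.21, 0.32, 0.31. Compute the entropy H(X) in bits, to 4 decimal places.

H = −Σ pᵢ log₂ pᵢ.
−0.11·log₂(0.11) = 0.3503
−0.05·log₂(0.05) = 0.2161
−0.21·log₂(0.21) = 0.4728
−0.32·log₂(0.32) = 0.5260
−0.31·log₂(0.31) = 0.5238
Sum ≈ 2.0890 → 2.0890 bits.

2.0890 bits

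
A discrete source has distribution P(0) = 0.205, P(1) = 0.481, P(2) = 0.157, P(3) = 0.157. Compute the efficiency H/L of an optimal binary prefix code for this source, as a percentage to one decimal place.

Entropy H = −Σ p log₂ p ≈ 1.8153 bits.
Huffman merges: 157/1000+157/1000→157/500; 41/200+157/500→519/1000; 481/1000+519/1000→1. L = 1833/1000 ≈ 1.8330.
Efficiency = H/L = 1.8153/1.8330 = 99.0%.

99.0%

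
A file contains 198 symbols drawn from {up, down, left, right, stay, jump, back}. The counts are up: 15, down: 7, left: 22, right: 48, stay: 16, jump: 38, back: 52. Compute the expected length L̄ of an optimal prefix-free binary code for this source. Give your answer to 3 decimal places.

2.606 bits/symbol

Probabilities are the counts divided by 198.
Repeatedly combine the two least-probable nodes; the expected code length is the sum of the merged weights.
merge 7/198 + 5/66 → 1/9
merge 8/99 + 1/9 → 19/99
merge 1/9 + 19/99 → 10/33
merge 19/99 + 8/33 → 43/99
merge 26/99 + 10/33 → 56/99
merge 43/99 + 56/99 → 1
L = 1/9 + 19/99 + 10/33 + 43/99 + 56/99 + 1 = 86/33 ≈ 2.606 bits/symbol.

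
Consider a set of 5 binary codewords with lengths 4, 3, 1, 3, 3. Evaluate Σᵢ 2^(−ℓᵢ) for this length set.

With common denominator 2^4 = 16: Σ 2^(−ℓᵢ) = 1/16 + 2/16 + 8/16 + 2/16 + 2/16 = 15/16 = 0.9375.

0.9375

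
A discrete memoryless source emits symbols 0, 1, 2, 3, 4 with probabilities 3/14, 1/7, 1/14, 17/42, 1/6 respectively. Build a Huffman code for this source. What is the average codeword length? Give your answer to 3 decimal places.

2.190 bits/symbol

Repeatedly combine the two least-probable nodes; the expected code length is the sum of the merged weights.
merge 1/14 + 1/7 → 3/14
merge 1/6 + 3/14 → 8/21
merge 3/14 + 8/21 → 25/42
merge 17/42 + 25/42 → 1
L = 3/14 + 8/21 + 25/42 + 1 = 46/21 ≈ 2.190 bits/symbol.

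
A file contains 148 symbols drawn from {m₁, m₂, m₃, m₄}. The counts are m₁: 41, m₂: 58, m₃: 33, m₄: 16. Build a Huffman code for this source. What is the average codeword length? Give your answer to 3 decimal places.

1.939 bits/symbol

Probabilities are the counts divided by 148.
Repeatedly combine the two least-probable nodes; the expected code length is the sum of the merged weights.
merge 4/37 + 33/148 → 49/148
merge 41/148 + 49/148 → 45/74
merge 29/74 + 45/74 → 1
L = 49/148 + 45/74 + 1 = 287/148 ≈ 1.939 bits/symbol.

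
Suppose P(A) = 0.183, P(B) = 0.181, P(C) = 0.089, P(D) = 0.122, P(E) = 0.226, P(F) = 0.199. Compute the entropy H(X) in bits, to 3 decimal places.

2.524 bits

H = −Σ pᵢ log₂ pᵢ.
−0.183·log₂(0.183) = 0.4484
−0.181·log₂(0.181) = 0.4463
−0.089·log₂(0.089) = 0.3106
−0.122·log₂(0.122) = 0.3703
−0.226·log₂(0.226) = 0.4849
−0.199·log₂(0.199) = 0.4635
Sum ≈ 2.5240 → 2.524 bits.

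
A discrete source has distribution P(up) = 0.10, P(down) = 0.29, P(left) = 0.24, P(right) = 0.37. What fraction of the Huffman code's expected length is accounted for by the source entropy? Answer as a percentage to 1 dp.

Entropy H = −Σ p log₂ p ≈ 1.8750 bits.
Huffman merges: 1/10+6/25→17/50; 29/100+17/50→63/100; 37/100+63/100→1. L = 197/100 ≈ 1.9700.
Efficiency = H/L = 1.8750/1.9700 = 95.2%.

95.2%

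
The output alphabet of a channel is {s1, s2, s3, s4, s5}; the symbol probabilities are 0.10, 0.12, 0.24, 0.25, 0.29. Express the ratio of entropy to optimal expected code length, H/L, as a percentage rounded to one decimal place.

Entropy H = −Σ p log₂ p ≈ 2.2113 bits.
Huffman merges: 1/10+3/25→11/50; 11/50+6/25→23/50; 1/4+29/100→27/50; 23/50+27/50→1. L = 111/50 ≈ 2.2200.
Efficiency = H/L = 2.2113/2.2200 = 99.6%.

99.6%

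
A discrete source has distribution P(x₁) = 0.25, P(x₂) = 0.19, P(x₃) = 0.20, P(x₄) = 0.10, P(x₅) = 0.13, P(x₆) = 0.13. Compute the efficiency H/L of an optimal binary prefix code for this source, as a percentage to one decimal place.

98.7%

Entropy H = −Σ p log₂ p ≈ 2.5171 bits.
Huffman merges: 1/10+13/100→23/100; 13/100+19/100→8/25; 1/5+23/100→43/100; 1/4+8/25→57/100; 43/100+57/100→1. L = 51/20 ≈ 2.5500.
Efficiency = H/L = 2.5171/2.5500 = 98.7%.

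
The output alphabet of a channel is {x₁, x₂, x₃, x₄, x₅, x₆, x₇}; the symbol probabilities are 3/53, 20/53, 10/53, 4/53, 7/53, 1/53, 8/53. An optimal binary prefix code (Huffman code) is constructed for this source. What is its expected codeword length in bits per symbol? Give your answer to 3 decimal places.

2.472 bits/symbol

Repeatedly combine the two least-probable nodes; the expected code length is the sum of the merged weights.
merge 1/53 + 3/53 → 4/53
merge 4/53 + 4/53 → 8/53
merge 7/53 + 8/53 → 15/53
merge 8/53 + 10/53 → 18/53
merge 15/53 + 18/53 → 33/53
merge 20/53 + 33/53 → 1
L = 4/53 + 8/53 + 15/53 + 18/53 + 33/53 + 1 = 131/53 ≈ 2.472 bits/symbol.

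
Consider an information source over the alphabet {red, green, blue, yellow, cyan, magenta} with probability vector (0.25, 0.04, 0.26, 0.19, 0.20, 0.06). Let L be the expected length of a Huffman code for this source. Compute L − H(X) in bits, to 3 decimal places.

0.036 bits

Entropy H = −Σ p log₂ p ≈ 2.3542 bits.
Huffman merges: 1/25+3/50→1/10; 1/10+19/100→29/100; 1/5+1/4→9/20; 13/50+29/100→11/20; 9/20+11/20→1. L = 239/100 ≈ 2.3900.
L − H = 2.3900 − 2.3542 = 0.036 bits.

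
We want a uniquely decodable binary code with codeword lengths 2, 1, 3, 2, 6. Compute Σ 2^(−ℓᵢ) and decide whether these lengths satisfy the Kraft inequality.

With common denominator 2^6 = 64: Σ 2^(−ℓᵢ) = 16/64 + 32/64 + 8/64 + 16/64 + 1/64 = 73/64 = 1.140625.
Kraft's inequality requires Σ ≤ 1; here Σ = 1.140625 > 1, so no such prefix code exists.

1.140625; no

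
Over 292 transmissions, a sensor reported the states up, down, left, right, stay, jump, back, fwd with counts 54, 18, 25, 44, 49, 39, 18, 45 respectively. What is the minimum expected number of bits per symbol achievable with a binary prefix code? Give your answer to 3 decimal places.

2.938 bits/symbol

Probabilities are the counts divided by 292.
Repeatedly combine the two least-probable nodes; the expected code length is the sum of the merged weights.
merge 9/146 + 9/146 → 9/73
merge 25/292 + 9/73 → 61/292
merge 39/292 + 11/73 → 83/292
merge 45/292 + 49/292 → 47/146
merge 27/146 + 61/292 → 115/292
merge 83/292 + 47/146 → 177/292
merge 115/292 + 177/292 → 1
L = 9/73 + 61/292 + 83/292 + 47/146 + 115/292 + 177/292 + 1 = 429/146 ≈ 2.938 bits/symbol.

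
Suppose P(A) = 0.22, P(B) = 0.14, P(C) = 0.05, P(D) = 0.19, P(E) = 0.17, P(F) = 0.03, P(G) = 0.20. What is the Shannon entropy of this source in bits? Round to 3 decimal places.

2.600 bits

H = −Σ pᵢ log₂ pᵢ.
−0.22·log₂(0.22) = 0.4806
−0.14·log₂(0.14) = 0.3971
−0.05·log₂(0.05) = 0.2161
−0.19·log₂(0.19) = 0.4552
−0.17·log₂(0.17) = 0.4346
−0.03·log₂(0.03) = 0.1518
−0.20·log₂(0.20) = 0.4644
Sum ≈ 2.5997 → 2.600 bits.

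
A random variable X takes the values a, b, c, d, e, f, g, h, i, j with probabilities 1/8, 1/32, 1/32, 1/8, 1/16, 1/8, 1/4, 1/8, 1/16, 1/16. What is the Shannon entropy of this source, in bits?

Each probability is a power of 1/2, so log₂(1/p) is an integer.
H = Σ p·log₂(1/p) = 1/8·3 + 1/32·5 + 1/32·5 + 1/8·3 + 1/16·4 + 1/8·3 + 1/4·2 + 1/8·3 + 1/16·4 + 1/16·4 = 3.0625 bits.

3.0625 bits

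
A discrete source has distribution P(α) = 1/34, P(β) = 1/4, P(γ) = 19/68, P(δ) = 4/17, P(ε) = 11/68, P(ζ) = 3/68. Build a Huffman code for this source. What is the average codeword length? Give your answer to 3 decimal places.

Repeatedly combine the two least-probable nodes; the expected code length is the sum of the merged weights.
merge 1/34 + 3/68 → 5/68
merge 5/68 + 11/68 → 4/17
merge 4/17 + 4/17 → 8/17
merge 1/4 + 19/68 → 9/17
merge 8/17 + 9/17 → 1
L = 5/68 + 4/17 + 8/17 + 9/17 + 1 = 157/68 ≈ 2.309 bits/symbol.

2.309 bits/symbol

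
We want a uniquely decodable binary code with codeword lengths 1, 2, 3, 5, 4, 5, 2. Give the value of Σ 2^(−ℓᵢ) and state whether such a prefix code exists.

With common denominator 2^5 = 32: Σ 2^(−ℓᵢ) = 16/32 + 8/32 + 4/32 + 1/32 + 2/32 + 1/32 + 8/32 = 40/32 = 1.25.
Kraft's inequality requires Σ ≤ 1; here Σ = 1.25 > 1, so no such prefix code exists.

1.25; no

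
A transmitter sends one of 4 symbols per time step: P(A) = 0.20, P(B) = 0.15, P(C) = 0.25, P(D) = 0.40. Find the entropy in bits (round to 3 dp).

H = −Σ pᵢ log₂ pᵢ.
−0.20·log₂(0.20) = 0.4644
−0.15·log₂(0.15) = 0.4105
−0.25·log₂(0.25) = 0.5000
−0.40·log₂(0.40) = 0.5288
Sum ≈ 1.9037 → 1.904 bits.

1.904 bits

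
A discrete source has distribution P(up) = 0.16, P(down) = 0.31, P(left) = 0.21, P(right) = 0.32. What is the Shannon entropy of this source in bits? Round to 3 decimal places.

1.946 bits

H = −Σ pᵢ log₂ pᵢ.
−0.16·log₂(0.16) = 0.4230
−0.31·log₂(0.31) = 0.5238
−0.21·log₂(0.21) = 0.4728
−0.32·log₂(0.32) = 0.5260
Sum ≈ 1.9457 → 1.946 bits.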